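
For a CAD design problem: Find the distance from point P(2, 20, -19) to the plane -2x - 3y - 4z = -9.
d = |(-2)(2) + (-3)(20) + (-4)(-19) - (-9)| / √((-2)² + (-3)² + (-4)²) = 21/√29 = 3.9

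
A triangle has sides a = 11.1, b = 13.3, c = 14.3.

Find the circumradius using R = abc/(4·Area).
s = (a+b+c)/2 = 19.35
Area = √(s(s-a)(s-b)(s-c)) = √(19.35·8.25·6.05·5.05) = 69.8378
R = abc/(4·Area) = (11.1·13.3·14.3)/(4·69.8378) = 2111.109/279.3512 = 7.557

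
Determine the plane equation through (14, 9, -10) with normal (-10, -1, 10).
d = n·P = (-10)(14) + (-1)(9) + (10)(-10) = -249
Plane: -10x - y + 10z = -249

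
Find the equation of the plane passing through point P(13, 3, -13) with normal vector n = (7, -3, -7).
d = n·P = (7)(13) + (-3)(3) + (-7)(-13) = 173
Plane: 7x - 3y - 7z = 173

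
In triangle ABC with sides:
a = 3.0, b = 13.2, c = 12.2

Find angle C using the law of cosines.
cos(C) = (a² + b² - c²)/(2ab)
cos(C) = (3.0² + 13.2² - 12.2²)/(2·3.0·13.2) = 34.4/79.2 = 0.434343
C = arccos(0.434343) = 64.26°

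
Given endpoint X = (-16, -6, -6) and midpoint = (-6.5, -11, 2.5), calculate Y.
Y = (2×(-6.5) - (-16), 2×(-11) - (-6), 2×2.5 - (-6)) = (3, -16, 11)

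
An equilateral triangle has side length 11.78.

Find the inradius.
For an equilateral triangle, r = s/(2√3) where s is the side.
r = 11.78/(2√3) = 11.78/3.464102 = 3.401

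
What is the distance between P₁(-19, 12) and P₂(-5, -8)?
Using the distance formula: d = sqrt((x₂-x₁)² + (y₂-y₁)²)
dx = (-5) - (-19) = 14
dy = (-8) - 12 = -20
d = sqrt(14² + (-20)²) = sqrt(196 + 400) = sqrt(596) = 24.41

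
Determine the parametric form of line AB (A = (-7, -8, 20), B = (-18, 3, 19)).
Direction vector d = B - A = (-11, 11, -1)
x = -7 - 11t, y = -8 + 11t, z = 20 - t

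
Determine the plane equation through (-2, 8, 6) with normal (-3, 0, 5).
d = n·P = (-3)(-2) + (0)(8) + (5)(6) = 36
Plane: -3x + 5z = 36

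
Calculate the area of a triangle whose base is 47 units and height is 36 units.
Area = (1/2) * base * height
Area = (1/2) * 47 * 36
Area = 846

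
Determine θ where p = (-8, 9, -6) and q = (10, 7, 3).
p·q = -35, |p|² = 181, |q|² = 158
cos θ = -35/√28598 ≈ -0.207
θ ≈ 101.9°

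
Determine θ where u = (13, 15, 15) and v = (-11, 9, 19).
u·v = 277, |u|² = 619, |v|² = 563
cos θ = 277/√348497 ≈ 0.4692
θ ≈ 62.02°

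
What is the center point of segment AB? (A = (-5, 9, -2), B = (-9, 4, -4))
Midpoint = ((-5-9)/2, (9+4)/2, (-2-4)/2) = (-7, 6.5, -3)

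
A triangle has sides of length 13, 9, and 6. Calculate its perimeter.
Perimeter = sum of all sides
Perimeter = 13 + 9 + 6
Perimeter = 28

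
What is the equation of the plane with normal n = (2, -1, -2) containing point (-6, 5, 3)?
d = n·P = (2)(-6) + (-1)(5) + (-2)(3) = -23
Plane: 2x - y - 2z = -23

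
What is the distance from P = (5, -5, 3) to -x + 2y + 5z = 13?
d = |(-1)(5) + 2(-5) + 5(3) - (13)| / √((-1)² + 2² + 5²) = 13/√30 = 2.373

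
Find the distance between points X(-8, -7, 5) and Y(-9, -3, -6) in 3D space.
d = √[(-1)² + (4)² + (-11)²] = √138 = 11.75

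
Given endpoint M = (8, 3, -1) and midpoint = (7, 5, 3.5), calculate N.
N = (2×7 - 8, 2×5 - 3, 2×3.5 - (-1)) = (6, 7, 8)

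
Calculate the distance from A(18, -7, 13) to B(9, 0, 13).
d = √[(-9)² + (7)² + (0)²] = √130 = 11.4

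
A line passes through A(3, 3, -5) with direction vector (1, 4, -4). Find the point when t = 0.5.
P(0.5) = (3 + 1(0.5), 3 + 4(0.5), -5 + (-4)(0.5)) = (3.5, 5, -7)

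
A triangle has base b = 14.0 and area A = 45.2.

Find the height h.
A = ½bh  →  h = 2A/b
h = 2·45.2/14.0 = 6.457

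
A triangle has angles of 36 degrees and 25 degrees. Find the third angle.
Sum of angles in a triangle = 180 degrees
Third angle = 180 - 36 - 25
Third angle = 119 degrees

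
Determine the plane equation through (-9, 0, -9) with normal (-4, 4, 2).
d = n·P = (-4)(-9) + (4)(0) + (2)(-9) = 18
Plane: -4x + 4y + 2z = 18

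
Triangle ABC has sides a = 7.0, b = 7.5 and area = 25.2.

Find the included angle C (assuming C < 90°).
Area = ½ab·sin(C)  →  sin(C) = 2·Area/(ab)
sin(C) = 2·25.2/(7.0·7.5) = 0.960000
C = arcsin(0.960000) = 73.74°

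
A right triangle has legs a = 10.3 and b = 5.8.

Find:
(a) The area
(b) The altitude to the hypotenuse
(a) Area = ½ab = ½·10.3·5.8 = 29.87
(b) Hypotenuse c = √(10.3² + 5.8²) = √139.73 = 11.8207
    Area = ½·c·h_c  →  h_c = 2·Area/c = 2·29.87/11.8207 = 5.054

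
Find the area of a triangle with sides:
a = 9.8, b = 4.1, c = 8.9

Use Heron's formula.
s = (a+b+c)/2 = (9.8+4.1+8.9)/2 = 11.4
A = √(s(s-a)(s-b)(s-c)) = √(11.4·1.6·7.3·2.5)
A = √332.88 = 18.24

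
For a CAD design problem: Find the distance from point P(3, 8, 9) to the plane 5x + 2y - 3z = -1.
d = |5(3) + 2(8) + (-3)(9) - (-1)| / √(5² + 2² + (-3)²) = 5/√38 = 0.8111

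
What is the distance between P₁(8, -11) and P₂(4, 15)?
Using the distance formula: d = sqrt((x₂-x₁)² + (y₂-y₁)²)
dx = 4 - 8 = -4
dy = 15 - (-11) = 26
d = sqrt((-4)² + 26²) = sqrt(16 + 676) = sqrt(692) = 26.31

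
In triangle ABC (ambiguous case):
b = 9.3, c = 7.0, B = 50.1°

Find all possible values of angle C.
sin(C)/c = sin(B)/b  →  sin(C) = c·sin(B)/b = 7.0·sin(50.1°)/9.3 = 0.577436
C₁ = arcsin(0.577436) = 35.27°,  C₂ = 180° - C₁ = 144.73°
Check C₂: A = 180° - 50.1° - 144.73° = -14.83° ≤ 0, rejected
C = 35.27° (one solution)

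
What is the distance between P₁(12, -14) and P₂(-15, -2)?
Using the distance formula: d = sqrt((x₂-x₁)² + (y₂-y₁)²)
dx = (-15) - 12 = -27
dy = (-2) - (-14) = 12
d = sqrt((-27)² + 12²) = sqrt(729 + 144) = sqrt(873) = 29.55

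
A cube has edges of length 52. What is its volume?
Volume = s³
Volume = 52³
Volume = 140608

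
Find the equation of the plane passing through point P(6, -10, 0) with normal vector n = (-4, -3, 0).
d = n·P = (-4)(6) + (-3)(-10) + (0)(0) = 6
Plane: -4x - 3y = 6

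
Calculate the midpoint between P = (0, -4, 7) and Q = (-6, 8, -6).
Midpoint = ((0-6)/2, (-4+8)/2, (7-6)/2) = (-3, 2, 0.5)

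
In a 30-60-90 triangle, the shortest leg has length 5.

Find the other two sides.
Long leg = 5√3 = 8.66, Hypotenuse = 10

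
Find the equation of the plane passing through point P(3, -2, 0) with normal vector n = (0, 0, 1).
d = n·P = (0)(3) + (0)(-2) + (1)(0) = 0
Plane: z = 0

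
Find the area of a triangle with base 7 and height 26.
Area = (1/2) * base * height
Area = (1/2) * 7 * 26
Area = 91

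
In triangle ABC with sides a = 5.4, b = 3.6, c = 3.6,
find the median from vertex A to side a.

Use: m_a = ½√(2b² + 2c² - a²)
m_a = ½√(2·3.6² + 2·3.6² - 5.4²)
m_a = ½√(25.92 + 25.92 - 29.16) = ½√22.68 = 2.381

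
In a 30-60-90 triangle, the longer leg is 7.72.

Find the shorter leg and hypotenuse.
In a 30-60-90 triangle, sides are in ratio 1 : √3 : 2.
Long leg = short leg·√3  →  short leg = 7.72/√3 = 4.457
Hypotenuse = 2·(short leg) = 2·7.72/√3 = 8.914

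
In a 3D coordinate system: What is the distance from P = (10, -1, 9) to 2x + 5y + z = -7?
d = |2(10) + 5(-1) + 1(9) - (-7)| / √(2² + 5² + 1²) = 31/√30 = 5.66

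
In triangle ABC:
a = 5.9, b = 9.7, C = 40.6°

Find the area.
Using A = ½ab·sin(C):
A = ½·5.9·9.7·sin(40.6°) = ½·57.23·0.650774 = 18.62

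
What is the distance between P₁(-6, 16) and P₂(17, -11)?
Using the distance formula: d = sqrt((x₂-x₁)² + (y₂-y₁)²)
dx = 17 - (-6) = 23
dy = (-11) - 16 = -27
d = sqrt(23² + (-27)²) = sqrt(529 + 729) = sqrt(1258) = 35.47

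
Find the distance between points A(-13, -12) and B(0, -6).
Using the distance formula: d = sqrt((x₂-x₁)² + (y₂-y₁)²)
dx = 0 - (-13) = 13
dy = (-6) - (-12) = 6
d = sqrt(13² + 6²) = sqrt(169 + 36) = sqrt(205) = 14.32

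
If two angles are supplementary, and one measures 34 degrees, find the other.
Supplementary angles sum to 180 degrees.
Other angle = 180 - 34
Other angle = 146 degrees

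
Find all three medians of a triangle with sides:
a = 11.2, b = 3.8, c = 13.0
Using m_x = ½√(2y² + 2z² - x²):
m_a = ½√(2·3.8² + 2·13.0² - 11.2²) = ½√241.44 = 7.769
m_b = ½√(2·11.2² + 2·13.0² - 3.8²) = ½√574.44 = 11.98
m_c = ½√(2·11.2² + 2·3.8² - 13.0²) = ½√110.76 = 5.262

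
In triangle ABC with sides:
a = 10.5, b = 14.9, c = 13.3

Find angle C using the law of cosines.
cos(C) = (a² + b² - c²)/(2ab)
cos(C) = (10.5² + 14.9² - 13.3²)/(2·10.5·14.9) = 155.37/312.9 = 0.496548
C = arccos(0.496548) = 60.23°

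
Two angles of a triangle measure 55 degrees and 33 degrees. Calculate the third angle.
Sum of angles in a triangle = 180 degrees
Third angle = 180 - 55 - 33
Third angle = 92 degrees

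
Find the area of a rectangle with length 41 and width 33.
Area = length * width
Area = 41 * 33
Area = 1353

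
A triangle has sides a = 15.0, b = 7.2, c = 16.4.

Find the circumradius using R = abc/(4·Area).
s = (a+b+c)/2 = 19.3
Area = √(s(s-a)(s-b)(s-c)) = √(19.3·4.3·12.1·2.9) = 53.9641
R = abc/(4·Area) = (15.0·7.2·16.4)/(4·53.9641) = 1771.2/215.8564 = 8.205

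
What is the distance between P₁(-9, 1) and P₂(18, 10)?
Using the distance formula: d = sqrt((x₂-x₁)² + (y₂-y₁)²)
dx = 18 - (-9) = 27
dy = 10 - 1 = 9
d = sqrt(27² + 9²) = sqrt(729 + 81) = sqrt(810) = 28.46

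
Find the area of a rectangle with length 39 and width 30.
Area = length * width
Area = 39 * 30
Area = 1170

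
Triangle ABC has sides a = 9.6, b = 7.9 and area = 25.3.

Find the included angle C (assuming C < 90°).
Area = ½ab·sin(C)  →  sin(C) = 2·Area/(ab)
sin(C) = 2·25.3/(9.6·7.9) = 0.667194
C = arcsin(0.667194) = 41.85°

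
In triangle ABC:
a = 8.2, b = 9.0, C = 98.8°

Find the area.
Using A = ½ab·sin(C):
A = ½·8.2·9.0·sin(98.8°) = ½·73.8·0.988228 = 36.47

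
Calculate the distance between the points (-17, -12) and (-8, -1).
Using the distance formula: d = sqrt((x₂-x₁)² + (y₂-y₁)²)
dx = (-8) - (-17) = 9
dy = (-1) - (-12) = 11
d = sqrt(9² + 11²) = sqrt(81 + 121) = sqrt(202) = 14.21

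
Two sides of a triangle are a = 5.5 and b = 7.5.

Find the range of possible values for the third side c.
By the triangle inequality: |a - b| < c < a + b
|5.5 - 7.5| < c < 5.5 + 7.5
2 < c < 13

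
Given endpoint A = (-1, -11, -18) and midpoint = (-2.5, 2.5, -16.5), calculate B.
B = (2×(-2.5) - (-1), 2×2.5 - (-11), 2×(-16.5) - (-18)) = (-4, 16, -15)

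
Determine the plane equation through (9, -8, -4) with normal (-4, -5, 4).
d = n·P = (-4)(9) + (-5)(-8) + (4)(-4) = -12
Plane: -4x - 5y + 4z = -12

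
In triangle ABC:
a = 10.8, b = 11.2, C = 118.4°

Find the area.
Using A = ½ab·sin(C):
A = ½·10.8·11.2·sin(118.4°) = ½·120.96·0.879649 = 53.2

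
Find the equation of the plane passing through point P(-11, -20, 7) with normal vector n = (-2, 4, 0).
d = n·P = (-2)(-11) + (4)(-20) + (0)(7) = -58
Plane: -2x + 4y = -58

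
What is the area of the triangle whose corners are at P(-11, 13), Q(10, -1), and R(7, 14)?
Using the coordinate formula: Area = (1/2)|x₁(y₂-y₃) + x₂(y₃-y₁) + x₃(y₁-y₂)|
Area = (1/2)|(-11)((-1)-14) + 10(14-13) + 7(13-(-1))|
Area = (1/2)|(-11)*(-15) + 10*1 + 7*14|
Area = (1/2)|165 + 10 + 98|
Area = (1/2)*273 = 136.50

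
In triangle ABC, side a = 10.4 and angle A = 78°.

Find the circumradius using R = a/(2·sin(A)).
R = a/(2·sin(A)) = 10.4/(2·sin(78°))
R = 10.4/(2·0.978148) = 10.4/1.956295 = 5.316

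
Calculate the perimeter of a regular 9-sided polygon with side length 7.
Perimeter = number of sides * side length
Perimeter = 9 * 7
Perimeter = 63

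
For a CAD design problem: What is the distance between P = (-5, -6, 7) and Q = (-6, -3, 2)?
d = √[(-1)² + (3)² + (-5)²] = √35 = 5.916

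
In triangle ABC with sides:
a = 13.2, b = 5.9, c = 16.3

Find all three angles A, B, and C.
By the law of cosines:
cos(A) = (b² + c² - a²)/(2bc) = 0.656442  →  A = 48.97°
cos(B) = (a² + c² - b²)/(2ac) = 0.941439  →  B = 19.71°
cos(C) = (a² + b² - c²)/(2ab) = -0.363636  →  C = 111.3°
Check: A + B + C = 180.0° ✓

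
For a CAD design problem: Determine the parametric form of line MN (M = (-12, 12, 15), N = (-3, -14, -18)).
Direction vector d = N - M = (9, -26, -33)
x = -12 + 9t, y = 12 - 26t, z = 15 - 33t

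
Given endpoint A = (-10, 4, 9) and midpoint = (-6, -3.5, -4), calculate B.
B = (2×(-6) - (-10), 2×(-3.5) - 4, 2×(-4) - 9) = (-2, -11, -17)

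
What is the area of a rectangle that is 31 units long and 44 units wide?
Area = length * width
Area = 31 * 44
Area = 1364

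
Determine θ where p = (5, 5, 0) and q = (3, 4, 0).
p·q = 35, |p|² = 50, |q|² = 25
cos θ = 35/√1250 ≈ 0.9899
θ ≈ 8.13°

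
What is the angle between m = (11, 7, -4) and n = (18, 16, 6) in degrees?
m·n = 286, |m|² = 186, |n|² = 616
cos θ = 286/√114576 ≈ 0.8449
θ ≈ 32.34°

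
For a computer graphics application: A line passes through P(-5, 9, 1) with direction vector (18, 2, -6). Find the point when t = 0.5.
P(0.5) = (-5 + 18(0.5), 9 + 2(0.5), 1 + (-6)(0.5)) = (4, 10, -2)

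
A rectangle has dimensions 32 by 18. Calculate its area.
Area = length * width
Area = 32 * 18
Area = 576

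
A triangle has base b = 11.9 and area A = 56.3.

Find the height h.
A = ½bh  →  h = 2A/b
h = 2·56.3/11.9 = 9.462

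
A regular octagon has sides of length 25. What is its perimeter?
Perimeter = number of sides * side length
Perimeter = 8 * 25
Perimeter = 200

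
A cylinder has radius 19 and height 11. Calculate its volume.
Volume = pi * r² * h
Volume = pi * 19² * 11
Volume = pi * 361 * 11
Volume = pi * 3971
Volume = 12475.26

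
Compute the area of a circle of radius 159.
Area = pi * r²
Area = pi * 159²
Area = pi * 25281
Area = 79422.60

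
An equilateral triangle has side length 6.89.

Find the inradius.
For an equilateral triangle, r = s/(2√3) where s is the side.
r = 6.89/(2√3) = 6.89/3.464102 = 1.989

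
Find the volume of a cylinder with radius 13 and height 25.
Volume = pi * r² * h
Volume = pi * 13² * 25
Volume = pi * 169 * 25
Volume = pi * 4225
Volume = 13273.23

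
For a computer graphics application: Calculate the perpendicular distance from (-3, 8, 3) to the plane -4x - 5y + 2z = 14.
d = |(-4)(-3) + (-5)(8) + 2(3) - (14)| / √((-4)² + (-5)² + 2²) = 36/√45 = 5.367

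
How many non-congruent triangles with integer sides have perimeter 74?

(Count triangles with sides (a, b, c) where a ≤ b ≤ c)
With a ≤ b ≤ c and a + b + c = 74, the triangle inequality a + b > c gives c < 74/2, so c ≤ 36.
Iterate a from 1 to ⌊p/3⌋ = 24; for each a, b ranges from a to ⌊(p−a)/2⌋ with c = p − a − b, keeping only c ≥ b.
Triples: (2, 36, 36), (3, 35, 36), (4, 34, 36), …
Count = 114 triangles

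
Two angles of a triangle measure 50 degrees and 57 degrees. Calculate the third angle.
Sum of angles in a triangle = 180 degrees
Third angle = 180 - 50 - 57
Third angle = 73 degrees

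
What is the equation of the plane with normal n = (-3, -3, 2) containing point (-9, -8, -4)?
d = n·P = (-3)(-9) + (-3)(-8) + (2)(-4) = 43
Plane: -3x - 3y + 2z = 43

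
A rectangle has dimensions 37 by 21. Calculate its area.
Area = length * width
Area = 37 * 21
Area = 777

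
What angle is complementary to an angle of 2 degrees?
Complementary angles sum to 90 degrees.
Other angle = 90 - 2
Other angle = 88 degrees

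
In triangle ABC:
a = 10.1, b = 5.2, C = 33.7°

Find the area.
Using A = ½ab·sin(C):
A = ½·10.1·5.2·sin(33.7°) = ½·52.52·0.554844 = 14.57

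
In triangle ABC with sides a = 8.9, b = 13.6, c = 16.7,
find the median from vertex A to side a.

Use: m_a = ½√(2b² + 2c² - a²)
m_a = ½√(2·13.6² + 2·16.7² - 8.9²)
m_a = ½√(369.92 + 557.78 - 79.21) = ½√848.49 = 14.56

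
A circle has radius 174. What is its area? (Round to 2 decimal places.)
Area = pi * r²
Area = pi * 174²
Area = pi * 30276
Area = 95114.86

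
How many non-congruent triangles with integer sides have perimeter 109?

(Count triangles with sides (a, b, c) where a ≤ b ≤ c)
With a ≤ b ≤ c and a + b + c = 109, the triangle inequality a + b > c gives c < 109/2, so c ≤ 54.
Iterate a from 1 to ⌊p/3⌋ = 36; for each a, b ranges from a to ⌊(p−a)/2⌋ with c = p − a − b, keeping only c ≥ b.
Triples: (1, 54, 54), (2, 53, 54), (3, 52, 54), …
Count = 261 triangles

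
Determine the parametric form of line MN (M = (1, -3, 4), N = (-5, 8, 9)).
Direction vector d = N - M = (-6, 11, 5)
x = 1 - 6t, y = -3 + 11t, z = 4 + 5t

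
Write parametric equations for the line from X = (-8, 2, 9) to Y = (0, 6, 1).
Direction vector d = Y - X = (8, 4, -8)
x = -8 + 8t, y = 2 + 4t, z = 9 - 8t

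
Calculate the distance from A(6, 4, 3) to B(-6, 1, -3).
d = √[(-12)² + (-3)² + (-6)²] = √189 = 13.75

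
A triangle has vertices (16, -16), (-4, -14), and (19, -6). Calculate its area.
Using the coordinate formula: Area = (1/2)|x₁(y₂-y₃) + x₂(y₃-y₁) + x₃(y₁-y₂)|
Area = (1/2)|16((-14)-(-6)) + (-4)((-6)-(-16)) + 19((-16)-(-14))|
Area = (1/2)|16*(-8) + (-4)*10 + 19*(-2)|
Area = (1/2)|(-128) + (-40) + (-38)|
Area = (1/2)*206 = 103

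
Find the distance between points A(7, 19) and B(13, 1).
Using the distance formula: d = sqrt((x₂-x₁)² + (y₂-y₁)²)
dx = 13 - 7 = 6
dy = 1 - 19 = -18
d = sqrt(6² + (-18)²) = sqrt(36 + 324) = sqrt(360) = 18.97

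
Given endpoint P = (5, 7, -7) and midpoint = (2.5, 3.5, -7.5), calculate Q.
Q = (2×2.5 - 5, 2×3.5 - 7, 2×(-7.5) - (-7)) = (0, 0, -8)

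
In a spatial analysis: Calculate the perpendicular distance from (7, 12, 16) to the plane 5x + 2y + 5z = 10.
d = |5(7) + 2(12) + 5(16) - (10)| / √(5² + 2² + 5²) = 129/√54 = 17.55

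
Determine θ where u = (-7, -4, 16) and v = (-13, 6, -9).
u·v = -77, |u|² = 321, |v|² = 286
cos θ = -77/√91806 ≈ -0.2541
θ ≈ 104.7°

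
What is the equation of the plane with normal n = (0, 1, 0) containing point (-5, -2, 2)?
d = n·P = (0)(-5) + (1)(-2) + (0)(2) = -2
Plane: y = -2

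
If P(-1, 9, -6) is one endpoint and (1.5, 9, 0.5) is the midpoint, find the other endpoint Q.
Q = (2×1.5 - (-1), 2×9 - 9, 2×0.5 - (-6)) = (4, 9, 7)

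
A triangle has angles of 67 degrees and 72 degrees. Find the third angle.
Sum of angles in a triangle = 180 degrees
Third angle = 180 - 67 - 72
Third angle = 41 degrees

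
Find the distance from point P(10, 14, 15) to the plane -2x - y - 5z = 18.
d = |(-2)(10) + (-1)(14) + (-5)(15) - (18)| / √((-2)² + (-1)² + (-5)²) = 127/√30 = 23.19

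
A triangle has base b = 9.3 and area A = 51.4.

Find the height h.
A = ½bh  →  h = 2A/b
h = 2·51.4/9.3 = 11.05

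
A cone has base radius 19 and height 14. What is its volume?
Volume = (1/3) * pi * r² * h
Volume = (1/3) * pi * 19² * 14
Volume = (1/3) * pi * 361 * 14
Volume = (1/3) * pi * 5054
Volume = 5292.54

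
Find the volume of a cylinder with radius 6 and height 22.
Volume = pi * r² * h
Volume = pi * 6² * 22
Volume = pi * 36 * 22
Volume = pi * 792
Volume = 2488.14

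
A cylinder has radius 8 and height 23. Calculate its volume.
Volume = pi * r² * h
Volume = pi * 8² * 23
Volume = pi * 64 * 23
Volume = pi * 1472
Volume = 4624.42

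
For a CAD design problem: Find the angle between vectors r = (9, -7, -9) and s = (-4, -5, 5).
r·s = -46, |r|² = 211, |s|² = 66
cos θ = -46/√13926 ≈ -0.3898
θ ≈ 112.9°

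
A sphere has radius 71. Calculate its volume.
Volume = (4/3) * pi * r³
Volume = (4/3) * pi * 71³
Volume = (4/3) * pi * 357911
Volume = 1499214.09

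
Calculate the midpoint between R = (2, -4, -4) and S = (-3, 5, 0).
Midpoint = ((2-3)/2, (-4+5)/2, (-4+0)/2) = (-0.5, 0.5, -2)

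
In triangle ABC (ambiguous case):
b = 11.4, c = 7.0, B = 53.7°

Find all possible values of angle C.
sin(C)/c = sin(B)/b  →  sin(C) = c·sin(B)/b = 7.0·sin(53.7°)/11.4 = 0.494868
C₁ = arcsin(0.494868) = 29.66°,  C₂ = 180° - C₁ = 150.34°
Check C₂: A = 180° - 53.7° - 150.34° = -24.04° ≤ 0, rejected
C = 29.66° (one solution)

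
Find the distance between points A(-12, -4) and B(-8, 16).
Using the distance formula: d = sqrt((x₂-x₁)² + (y₂-y₁)²)
dx = (-8) - (-12) = 4
dy = 16 - (-4) = 20
d = sqrt(4² + 20²) = sqrt(16 + 400) = sqrt(416) = 20.40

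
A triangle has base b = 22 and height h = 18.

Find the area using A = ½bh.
A = ½·22·18 = 198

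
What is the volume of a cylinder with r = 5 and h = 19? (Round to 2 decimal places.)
Volume = pi * r² * h
Volume = pi * 5² * 19
Volume = pi * 25 * 19
Volume = pi * 475
Volume = 1492.26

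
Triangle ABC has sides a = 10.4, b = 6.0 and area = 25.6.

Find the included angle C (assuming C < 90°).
Area = ½ab·sin(C)  →  sin(C) = 2·Area/(ab)
sin(C) = 2·25.6/(10.4·6.0) = 0.820513
C = arcsin(0.820513) = 55.14°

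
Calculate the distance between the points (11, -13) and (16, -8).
Using the distance formula: d = sqrt((x₂-x₁)² + (y₂-y₁)²)
dx = 16 - 11 = 5
dy = (-8) - (-13) = 5
d = sqrt(5² + 5²) = sqrt(25 + 25) = sqrt(50) = 7.07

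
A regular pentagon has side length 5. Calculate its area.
For a regular 5-gon with side length s = 5:
Apothem a = s / (2*tan(pi/5)) = 5 / (2*tan(pi/5)) ≈ 3.441
Perimeter P = 5 * 5 = 25
Area = (1/2) * P * a = (1/2) * 25 * 3.441 = 43.01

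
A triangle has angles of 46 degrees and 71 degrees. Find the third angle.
Sum of angles in a triangle = 180 degrees
Third angle = 180 - 46 - 71
Third angle = 63 degrees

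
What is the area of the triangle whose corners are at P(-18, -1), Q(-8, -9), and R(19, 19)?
Using the coordinate formula: Area = (1/2)|x₁(y₂-y₃) + x₂(y₃-y₁) + x₃(y₁-y₂)|
Area = (1/2)|(-18)((-9)-19) + (-8)(19-(-1)) + 19((-1)-(-9))|
Area = (1/2)|(-18)*(-28) + (-8)*20 + 19*8|
Area = (1/2)|504 + (-160) + 152|
Area = (1/2)*496 = 248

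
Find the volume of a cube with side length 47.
Volume = s³
Volume = 47³
Volume = 103823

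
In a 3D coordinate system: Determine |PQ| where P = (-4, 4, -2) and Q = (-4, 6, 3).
d = √[(0)² + (2)² + (5)²] = √29 = 5.385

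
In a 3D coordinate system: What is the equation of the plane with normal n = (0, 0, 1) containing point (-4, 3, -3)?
d = n·P = (0)(-4) + (0)(3) + (1)(-3) = -3
Plane: z = -3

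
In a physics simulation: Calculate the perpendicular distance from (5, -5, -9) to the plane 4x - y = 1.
d = |4(5) + (-1)(-5) + 0(-9) - (1)| / √(4² + (-1)² + 0²) = 24/√17 = 5.821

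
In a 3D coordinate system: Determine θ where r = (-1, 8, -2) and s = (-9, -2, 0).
r·s = -7, |r|² = 69, |s|² = 85
cos θ = -7/√5865 ≈ -0.0914
θ ≈ 95.24°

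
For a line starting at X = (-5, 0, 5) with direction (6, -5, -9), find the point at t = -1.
P(-1) = (-5 + 6(-1), 0 + (-5)(-1), 5 + (-9)(-1)) = (-11, 5, 14)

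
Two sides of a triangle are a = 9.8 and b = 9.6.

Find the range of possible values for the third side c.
By the triangle inequality: |a - b| < c < a + b
|9.8 - 9.6| < c < 9.8 + 9.6
0.2 < c < 19.4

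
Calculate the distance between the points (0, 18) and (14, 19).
Using the distance formula: d = sqrt((x₂-x₁)² + (y₂-y₁)²)
dx = 14 - 0 = 14
dy = 19 - 18 = 1
d = sqrt(14² + 1²) = sqrt(196 + 1) = sqrt(197) = 14.04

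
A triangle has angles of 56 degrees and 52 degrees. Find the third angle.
Sum of angles in a triangle = 180 degrees
Third angle = 180 - 56 - 52
Third angle = 72 degrees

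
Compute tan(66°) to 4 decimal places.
tan(66 degrees) = 2.246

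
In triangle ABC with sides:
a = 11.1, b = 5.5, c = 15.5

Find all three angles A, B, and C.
By the law of cosines:
cos(A) = (b² + c² - a²)/(2bc) = 0.863871  →  A = 30.25°
cos(B) = (a² + c² - b²)/(2ac) = 0.968352  →  B = 14.45°
cos(C) = (a² + b² - c²)/(2ab) = -0.710811  →  C = 135.3°
Check: A + B + C = 180.0° ✓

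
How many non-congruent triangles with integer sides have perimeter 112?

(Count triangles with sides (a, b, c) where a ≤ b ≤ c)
With a ≤ b ≤ c and a + b + c = 112, the triangle inequality a + b > c gives c < 112/2, so c ≤ 55.
Iterate a from 1 to ⌊p/3⌋ = 37; for each a, b ranges from a to ⌊(p−a)/2⌋ with c = p − a − b, keeping only c ≥ b.
Triples: (2, 55, 55), (3, 54, 55), (4, 53, 55), …
Count = 261 triangles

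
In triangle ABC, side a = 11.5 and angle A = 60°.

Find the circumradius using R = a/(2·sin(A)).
R = a/(2·sin(A)) = 11.5/(2·sin(60°))
R = 11.5/(2·0.866025) = 11.5/1.732051 = 6.64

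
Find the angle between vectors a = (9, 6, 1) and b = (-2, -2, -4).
a·b = -34, |a|² = 118, |b|² = 24
cos θ = -34/√2832 ≈ -0.6389
θ ≈ 129.7°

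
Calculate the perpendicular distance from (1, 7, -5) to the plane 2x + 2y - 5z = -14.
d = |2(1) + 2(7) + (-5)(-5) - (-14)| / √(2² + 2² + (-5)²) = 55/√33 = 9.574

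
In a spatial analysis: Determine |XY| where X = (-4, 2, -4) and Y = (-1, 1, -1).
d = √[(3)² + (-1)² + (3)²] = √19 = 4.359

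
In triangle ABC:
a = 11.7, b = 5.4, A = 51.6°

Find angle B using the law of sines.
sin(B)/b = sin(A)/a
sin(B) = b·sin(A)/a = 5.4·sin(51.6°)/11.7 = 0.361705
B = arcsin(0.361705) = 21.2°  (b ≤ a, so B ≤ A and the acute solution is unique)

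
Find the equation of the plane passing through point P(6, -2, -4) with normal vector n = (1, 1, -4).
d = n·P = (1)(6) + (1)(-2) + (-4)(-4) = 20
Plane: x + y - 4z = 20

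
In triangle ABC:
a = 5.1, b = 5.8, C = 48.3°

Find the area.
Using A = ½ab·sin(C):
A = ½·5.1·5.8·sin(48.3°) = ½·29.58·0.746638 = 11.04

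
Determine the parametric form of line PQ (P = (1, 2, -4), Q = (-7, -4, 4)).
Direction vector d = Q - P = (-8, -6, 8)
x = 1 - 8t, y = 2 - 6t, z = -4 + 8t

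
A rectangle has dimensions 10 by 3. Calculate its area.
Area = length * width
Area = 10 * 3
Area = 30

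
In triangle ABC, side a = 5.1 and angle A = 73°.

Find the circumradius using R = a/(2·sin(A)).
R = a/(2·sin(A)) = 5.1/(2·sin(73°))
R = 5.1/(2·0.956305) = 5.1/1.912610 = 2.667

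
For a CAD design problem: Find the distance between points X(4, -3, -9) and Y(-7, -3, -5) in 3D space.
d = √[(-11)² + (0)² + (4)²] = √137 = 11.7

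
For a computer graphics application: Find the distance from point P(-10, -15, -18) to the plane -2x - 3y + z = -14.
d = |(-2)(-10) + (-3)(-15) + 1(-18) - (-14)| / √((-2)² + (-3)² + 1²) = 61/√14 = 16.3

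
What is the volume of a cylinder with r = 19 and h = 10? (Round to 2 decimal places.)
Volume = pi * r² * h
Volume = pi * 19² * 10
Volume = pi * 361 * 10
Volume = pi * 3610
Volume = 11341.15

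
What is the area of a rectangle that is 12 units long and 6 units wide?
Area = length * width
Area = 12 * 6
Area = 72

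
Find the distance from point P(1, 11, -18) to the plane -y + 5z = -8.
d = |0(1) + (-1)(11) + 5(-18) - (-8)| / √(0² + (-1)² + 5²) = 93/√26 = 18.24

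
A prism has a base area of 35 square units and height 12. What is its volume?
Volume = base area * height
Volume = 35 * 12
Volume = 420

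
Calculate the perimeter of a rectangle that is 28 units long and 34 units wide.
Perimeter = 2 * (length + width)
Perimeter = 2 * (28 + 34)
Perimeter = 2 * 62
Perimeter = 124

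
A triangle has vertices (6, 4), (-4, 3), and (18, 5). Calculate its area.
Using the coordinate formula: Area = (1/2)|x₁(y₂-y₃) + x₂(y₃-y₁) + x₃(y₁-y₂)|
Area = (1/2)|6(3-5) + (-4)(5-4) + 18(4-3)|
Area = (1/2)|6*(-2) + (-4)*1 + 18*1|
Area = (1/2)|(-12) + (-4) + 18|
Area = (1/2)*2 = 1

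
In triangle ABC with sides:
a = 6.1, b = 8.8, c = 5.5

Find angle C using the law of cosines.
cos(C) = (a² + b² - c²)/(2ab)
cos(C) = (6.1² + 8.8² - 5.5²)/(2·6.1·8.8) = 84.4/107.36 = 0.786140
C = arccos(0.786140) = 38.17°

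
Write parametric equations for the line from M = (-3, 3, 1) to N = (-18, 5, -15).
Direction vector d = N - M = (-15, 2, -16)
x = -3 - 15t, y = 3 + 2t, z = 1 - 16t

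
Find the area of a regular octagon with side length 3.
For a regular 8-gon with side length s = 3:
Apothem a = s / (2*tan(pi/8)) = 3 / (2*tan(pi/8)) ≈ 3.6213
Perimeter P = 8 * 3 = 24
Area = (1/2) * P * a = (1/2) * 24 * 3.6213 = 43.46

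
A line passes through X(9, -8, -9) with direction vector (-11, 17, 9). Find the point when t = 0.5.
P(0.5) = (9 + (-11)(0.5), -8 + 17(0.5), -9 + 9(0.5)) = (3.5, 0.5, -4.5)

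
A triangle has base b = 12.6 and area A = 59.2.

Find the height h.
A = ½bh  →  h = 2A/b
h = 2·59.2/12.6 = 9.397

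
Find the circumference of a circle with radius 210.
Circumference = 2 * pi * r
Circumference = 2 * pi * 210
Circumference = 1319.47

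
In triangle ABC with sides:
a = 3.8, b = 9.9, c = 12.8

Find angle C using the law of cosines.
cos(C) = (a² + b² - c²)/(2ab)
cos(C) = (3.8² + 9.9² - 12.8²)/(2·3.8·9.9) = -51.39/75.24 = -0.683014
C = arccos(-0.683014) = 133.1°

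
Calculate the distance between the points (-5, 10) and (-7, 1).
Using the distance formula: d = sqrt((x₂-x₁)² + (y₂-y₁)²)
dx = (-7) - (-5) = -2
dy = 1 - 10 = -9
d = sqrt((-2)² + (-9)²) = sqrt(4 + 81) = sqrt(85) = 9.22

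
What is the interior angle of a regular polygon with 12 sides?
Interior angle of a regular n-gon = (n-2)*180/n
Interior angle = (12-2)*180/12
Interior angle = 10*180/12
Interior angle = 1800/12
Interior angle = 150 degrees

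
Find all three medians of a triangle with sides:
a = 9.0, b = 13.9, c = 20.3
Using m_x = ½√(2y² + 2z² - x²):
m_a = ½√(2·13.9² + 2·20.3² - 9.0²) = ½√1129.6 = 16.8
m_b = ½√(2·9.0² + 2·20.3² - 13.9²) = ½√792.97 = 14.08
m_c = ½√(2·9.0² + 2·13.9² - 20.3²) = ½√136.33 = 5.838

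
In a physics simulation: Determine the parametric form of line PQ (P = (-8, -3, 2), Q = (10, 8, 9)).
Direction vector d = Q - P = (18, 11, 7)
x = -8 + 18t, y = -3 + 11t, z = 2 + 7t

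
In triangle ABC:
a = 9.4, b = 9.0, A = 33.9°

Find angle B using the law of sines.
sin(B)/b = sin(A)/a
sin(B) = b·sin(A)/a = 9.0·sin(33.9°)/9.4 = 0.534011
B = arcsin(0.534011) = 32.28°  (b ≤ a, so B ≤ A and the acute solution is unique)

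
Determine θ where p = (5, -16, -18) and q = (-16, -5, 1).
p·q = -18, |p|² = 605, |q|² = 282
cos θ = -18/√170610 ≈ -0.04358
θ ≈ 92.5°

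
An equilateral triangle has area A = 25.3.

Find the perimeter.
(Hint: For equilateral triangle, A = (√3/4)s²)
A = (√3/4)s²  →  s² = 4A/√3 = 4·25.3/√3 = 58.4278
s = 7.64381
Perimeter = 3s = 22.93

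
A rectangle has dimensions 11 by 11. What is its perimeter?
Perimeter = 2 * (length + width)
Perimeter = 2 * (11 + 11)
Perimeter = 2 * 22
Perimeter = 44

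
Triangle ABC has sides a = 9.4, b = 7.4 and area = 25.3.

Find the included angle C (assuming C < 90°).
Area = ½ab·sin(C)  →  sin(C) = 2·Area/(ab)
sin(C) = 2·25.3/(9.4·7.4) = 0.727430
C = arcsin(0.727430) = 46.67°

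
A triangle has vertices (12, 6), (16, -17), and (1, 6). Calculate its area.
Using the coordinate formula: Area = (1/2)|x₁(y₂-y₃) + x₂(y₃-y₁) + x₃(y₁-y₂)|
Area = (1/2)|12((-17)-6) + 16(6-6) + 1(6-(-17))|
Area = (1/2)|12*(-23) + 16*0 + 1*23|
Area = (1/2)|(-276) + 0 + 23|
Area = (1/2)*253 = 126.50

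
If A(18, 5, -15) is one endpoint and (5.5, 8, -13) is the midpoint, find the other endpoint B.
B = (2×5.5 - 18, 2×8 - 5, 2×(-13) - (-15)) = (-7, 11, -11)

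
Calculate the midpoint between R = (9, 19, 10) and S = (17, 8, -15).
Midpoint = ((9+17)/2, (19+8)/2, (10-15)/2) = (13, 13.5, -2.5)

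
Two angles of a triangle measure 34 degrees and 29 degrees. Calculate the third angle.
Sum of angles in a triangle = 180 degrees
Third angle = 180 - 34 - 29
Third angle = 117 degrees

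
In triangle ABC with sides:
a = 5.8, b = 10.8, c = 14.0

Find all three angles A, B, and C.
By the law of cosines:
cos(A) = (b² + c² - a²)/(2bc) = 0.922619  →  A = 22.69°
cos(B) = (a² + c² - b²)/(2ac) = 0.695813  →  B = 45.91°
cos(C) = (a² + b² - c²)/(2ab) = -0.364943  →  C = 111.4°
Check: A + B + C = 180.0° ✓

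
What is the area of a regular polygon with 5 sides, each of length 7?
For a regular 5-gon with side length s = 7:
Apothem a = s / (2*tan(pi/5)) = 7 / (2*tan(pi/5)) ≈ 4.8173
Perimeter P = 5 * 7 = 35
Area = (1/2) * P * a = (1/2) * 35 * 4.8173 = 84.30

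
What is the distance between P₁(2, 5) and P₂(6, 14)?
Using the distance formula: d = sqrt((x₂-x₁)² + (y₂-y₁)²)
dx = 6 - 2 = 4
dy = 14 - 5 = 9
d = sqrt(4² + 9²) = sqrt(16 + 81) = sqrt(97) = 9.85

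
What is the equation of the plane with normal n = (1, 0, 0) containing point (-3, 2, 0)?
d = n·P = (1)(-3) + (0)(2) + (0)(0) = -3
Plane: x = -3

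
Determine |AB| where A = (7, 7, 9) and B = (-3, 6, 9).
d = √[(-10)² + (-1)² + (0)²] = √101 = 10.05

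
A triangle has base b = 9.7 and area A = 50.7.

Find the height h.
A = ½bh  →  h = 2A/b
h = 2·50.7/9.7 = 10.45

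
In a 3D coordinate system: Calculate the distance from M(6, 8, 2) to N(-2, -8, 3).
d = √[(-8)² + (-16)² + (1)²] = √321 = 17.92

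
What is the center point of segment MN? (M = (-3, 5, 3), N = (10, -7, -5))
Midpoint = ((-3+10)/2, (5-7)/2, (3-5)/2) = (3.5, -1, -1)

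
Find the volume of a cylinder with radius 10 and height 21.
Volume = pi * r² * h
Volume = pi * 10² * 21
Volume = pi * 100 * 21
Volume = pi * 2100
Volume = 6597.34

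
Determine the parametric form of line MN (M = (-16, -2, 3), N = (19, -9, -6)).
Direction vector d = N - M = (35, -7, -9)
x = -16 + 35t, y = -2 - 7t, z = 3 - 9t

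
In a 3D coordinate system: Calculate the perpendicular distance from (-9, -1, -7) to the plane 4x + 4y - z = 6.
d = |4(-9) + 4(-1) + (-1)(-7) - (6)| / √(4² + 4² + (-1)²) = 39/√33 = 6.789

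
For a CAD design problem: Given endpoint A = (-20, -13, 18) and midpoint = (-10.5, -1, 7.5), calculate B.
B = (2×(-10.5) - (-20), 2×(-1) - (-13), 2×7.5 - 18) = (-1, 11, -3)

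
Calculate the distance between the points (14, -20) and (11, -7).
Using the distance formula: d = sqrt((x₂-x₁)² + (y₂-y₁)²)
dx = 11 - 14 = -3
dy = (-7) - (-20) = 13
d = sqrt((-3)² + 13²) = sqrt(9 + 169) = sqrt(178) = 13.34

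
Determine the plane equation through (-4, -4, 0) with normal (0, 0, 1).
d = n·P = (0)(-4) + (0)(-4) + (1)(0) = 0
Plane: z = 0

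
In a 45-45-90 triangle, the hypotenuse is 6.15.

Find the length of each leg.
In a 45-45-90 triangle, hypotenuse = leg·√2  →  leg = hypotenuse/√2
leg = 6.15/√2 = 4.349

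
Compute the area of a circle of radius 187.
Area = pi * r²
Area = pi * 187²
Area = pi * 34969
Area = 109858.35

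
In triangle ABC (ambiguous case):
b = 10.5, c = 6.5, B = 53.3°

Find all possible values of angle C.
sin(C)/c = sin(B)/b  →  sin(C) = c·sin(B)/b = 6.5·sin(53.3°)/10.5 = 0.496337
C₁ = arcsin(0.496337) = 29.76°,  C₂ = 180° - C₁ = 150.24°
Check C₂: A = 180° - 53.3° - 150.24° = -23.54° ≤ 0, rejected
C = 29.76° (one solution)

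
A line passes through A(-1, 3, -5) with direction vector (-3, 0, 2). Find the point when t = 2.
P(2) = (-1 + (-3)(2), 3 + 0(2), -5 + 2(2)) = (-7, 3, -1)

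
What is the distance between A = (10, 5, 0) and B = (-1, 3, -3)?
d = √[(-11)² + (-2)² + (-3)²] = √134 = 11.58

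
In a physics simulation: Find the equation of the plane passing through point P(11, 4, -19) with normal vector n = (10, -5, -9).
d = n·P = (10)(11) + (-5)(4) + (-9)(-19) = 261
Plane: 10x - 5y - 9z = 261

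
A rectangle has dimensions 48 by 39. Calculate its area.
Area = length * width
Area = 48 * 39
Area = 1872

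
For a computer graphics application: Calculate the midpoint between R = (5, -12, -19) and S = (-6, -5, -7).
Midpoint = ((5-6)/2, (-12-5)/2, (-19-7)/2) = (-0.5, -8.5, -13)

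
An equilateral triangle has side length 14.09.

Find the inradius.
For an equilateral triangle, r = s/(2√3) where s is the side.
r = 14.09/(2√3) = 14.09/3.464102 = 4.067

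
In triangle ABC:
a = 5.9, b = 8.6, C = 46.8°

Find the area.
Using A = ½ab·sin(C):
A = ½·5.9·8.6·sin(46.8°) = ½·50.74·0.728969 = 18.49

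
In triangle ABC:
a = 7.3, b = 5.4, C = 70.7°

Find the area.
Using A = ½ab·sin(C):
A = ½·7.3·5.4·sin(70.7°) = ½·39.42·0.943801 = 18.6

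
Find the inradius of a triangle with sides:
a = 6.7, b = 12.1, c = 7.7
s = (a+b+c)/2 = (6.7+12.1+7.7)/2 = 13.25
Area = √(s(s-a)(s-b)(s-c)) = √(13.25·6.55·1.15·5.55) = 23.5355
r = Area/s = 23.5355/13.25 = 1.776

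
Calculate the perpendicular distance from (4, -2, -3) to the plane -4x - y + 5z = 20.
d = |(-4)(4) + (-1)(-2) + 5(-3) - (20)| / √((-4)² + (-1)² + 5²) = 49/√42 = 7.561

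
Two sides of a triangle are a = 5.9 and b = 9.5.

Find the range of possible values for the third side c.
By the triangle inequality: |a - b| < c < a + b
|5.9 - 9.5| < c < 5.9 + 9.5
3.6 < c < 15.4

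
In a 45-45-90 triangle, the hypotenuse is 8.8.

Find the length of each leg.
In a 45-45-90 triangle, hypotenuse = leg·√2  →  leg = hypotenuse/√2
leg = 8.8/√2 = 6.223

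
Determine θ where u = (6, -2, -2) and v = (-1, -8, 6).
u·v = -2, |u|² = 44, |v|² = 101
cos θ = -2/√4444 ≈ -0.03
θ ≈ 91.72°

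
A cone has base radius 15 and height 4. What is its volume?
Volume = (1/3) * pi * r² * h
Volume = (1/3) * pi * 15² * 4
Volume = (1/3) * pi * 225 * 4
Volume = (1/3) * pi * 900
Volume = 942.48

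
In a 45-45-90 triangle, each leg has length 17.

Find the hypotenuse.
Hypotenuse = 17√2 = 24.04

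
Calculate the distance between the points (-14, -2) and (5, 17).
Using the distance formula: d = sqrt((x₂-x₁)² + (y₂-y₁)²)
dx = 5 - (-14) = 19
dy = 17 - (-2) = 19
d = sqrt(19² + 19²) = sqrt(361 + 361) = sqrt(722) = 26.87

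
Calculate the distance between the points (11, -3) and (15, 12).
Using the distance formula: d = sqrt((x₂-x₁)² + (y₂-y₁)²)
dx = 15 - 11 = 4
dy = 12 - (-3) = 15
d = sqrt(4² + 15²) = sqrt(16 + 225) = sqrt(241) = 15.52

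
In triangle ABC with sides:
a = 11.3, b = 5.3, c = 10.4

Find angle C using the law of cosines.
cos(C) = (a² + b² - c²)/(2ab)
cos(C) = (11.3² + 5.3² - 10.4²)/(2·11.3·5.3) = 47.62/119.78 = 0.397562
C = arccos(0.397562) = 66.57°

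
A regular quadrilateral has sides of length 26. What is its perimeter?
Perimeter = number of sides * side length
Perimeter = 4 * 26
Perimeter = 104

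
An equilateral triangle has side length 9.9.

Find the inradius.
For an equilateral triangle, r = s/(2√3) where s is the side.
r = 9.9/(2√3) = 9.9/3.464102 = 2.858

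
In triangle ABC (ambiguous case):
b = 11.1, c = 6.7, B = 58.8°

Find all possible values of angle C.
sin(C)/c = sin(B)/b  →  sin(C) = c·sin(B)/b = 6.7·sin(58.8°)/11.1 = 0.516301
C₁ = arcsin(0.516301) = 31.08°,  C₂ = 180° - C₁ = 148.92°
Check C₂: A = 180° - 58.8° - 148.92° = -27.72° ≤ 0, rejected
C = 31.08° (one solution)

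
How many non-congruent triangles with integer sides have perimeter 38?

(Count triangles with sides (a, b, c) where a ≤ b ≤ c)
With a ≤ b ≤ c and a + b + c = 38, the triangle inequality a + b > c gives c < 38/2, so c ≤ 18.
Iterate a from 1 to ⌊p/3⌋ = 12; for each a, b ranges from a to ⌊(p−a)/2⌋ with c = p − a − b, keeping only c ≥ b.
Triples: (2, 18, 18), (3, 17, 18), (4, 16, 18), …
Count = 30 triangles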